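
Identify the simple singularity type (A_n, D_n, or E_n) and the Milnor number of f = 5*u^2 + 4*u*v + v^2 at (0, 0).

Type A_{1}, Milnor number mu = 1.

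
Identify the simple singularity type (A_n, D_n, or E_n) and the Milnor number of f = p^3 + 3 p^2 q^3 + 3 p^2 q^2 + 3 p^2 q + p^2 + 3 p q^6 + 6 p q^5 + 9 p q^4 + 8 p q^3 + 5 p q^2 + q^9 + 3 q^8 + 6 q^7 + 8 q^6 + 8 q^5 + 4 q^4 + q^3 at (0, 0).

Type A2, Milnor number mu = 2.

The Hessian of f at 0 is [[2, 0], [0, 0]] with rank 1, so corank 1. A Groebner basis of the Jacobian ideal J(f) in C{p,q} is {q^2, p}; counting standard monomials gives mu = 2. Corank 1: A-series; mu = 2 gives A_2.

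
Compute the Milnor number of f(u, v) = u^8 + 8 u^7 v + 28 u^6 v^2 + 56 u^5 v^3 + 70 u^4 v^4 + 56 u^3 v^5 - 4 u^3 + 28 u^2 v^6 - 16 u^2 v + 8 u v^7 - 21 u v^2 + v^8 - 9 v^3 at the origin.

9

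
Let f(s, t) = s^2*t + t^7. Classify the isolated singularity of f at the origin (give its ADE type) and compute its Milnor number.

Type D_8, Milnor number mu = 8.

The Hessian of f at 0 is [[0, 0], [0, 0]] with rank 0, so corank 2. A Groebner basis of the Jacobian ideal J(f) in C{s,t} is {s^2/7 + t^6, s^3, s*t}; counting standard monomials gives mu = 8. Corank 2; j^3 = s^2*t has shape L^2 M (L != M), so D-series; mu = 8 gives D_8.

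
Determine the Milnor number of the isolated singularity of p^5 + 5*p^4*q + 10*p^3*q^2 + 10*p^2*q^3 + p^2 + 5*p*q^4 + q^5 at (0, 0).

The Hessian of f at 0 is [[2, 0], [0, 0]] with rank 1, so corank 1. A Groebner basis of the Jacobian ideal J(f) in C{p,q} is {q^4, p}; counting standard monomials gives mu = 4. Corank 1: A-series; mu = 4 gives A_4.

4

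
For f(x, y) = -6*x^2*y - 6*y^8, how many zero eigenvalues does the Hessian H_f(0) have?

2

The Hessian at 0 is [[0, 0], [0, 0]] of rank 0; hence corank 2.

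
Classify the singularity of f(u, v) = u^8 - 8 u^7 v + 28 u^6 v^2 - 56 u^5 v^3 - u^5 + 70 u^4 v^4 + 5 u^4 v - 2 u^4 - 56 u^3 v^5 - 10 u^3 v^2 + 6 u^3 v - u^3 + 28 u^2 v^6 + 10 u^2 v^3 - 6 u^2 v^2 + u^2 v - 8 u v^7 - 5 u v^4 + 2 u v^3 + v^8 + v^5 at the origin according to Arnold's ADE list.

D_{9}

The Hessian of f at 0 has rank 0. Corank 2; j^3 = -u^2*(u - v) has shape L^2 M (L != M), so D-series; mu = 9 gives D_9.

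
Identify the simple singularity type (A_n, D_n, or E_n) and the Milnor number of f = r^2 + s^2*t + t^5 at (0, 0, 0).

The Hessian of f at 0 is [[0, 0, 0], [0, 0, 0], [0, 0, 2]] with rank 1, so corank 2. A Groebner basis of the Jacobian ideal J(f) in C{s,t,r} is {s^2/5 + t^4, s^3, s*t, r}; counting standard monomials gives mu = 6. Corank 2; j^3 = s^2*t has shape L^2 M (L != M), so D-series; mu = 6 gives D_6.

Type D_{6}, Milnor number mu = 6.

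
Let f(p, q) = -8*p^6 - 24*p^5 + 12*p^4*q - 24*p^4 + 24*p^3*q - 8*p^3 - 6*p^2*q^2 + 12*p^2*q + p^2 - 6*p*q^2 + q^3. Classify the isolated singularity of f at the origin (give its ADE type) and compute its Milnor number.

Type A_{2}, Milnor number mu = 2.

The Hessian of f at 0 is [[2, 0], [0, 0]] with rank 1, so corank 1. A Groebner basis of the Jacobian ideal J(f) in C{p,q} is {q^2, p}; counting standard monomials gives mu = 2. Corank 1: A-series; mu = 2 gives A_2.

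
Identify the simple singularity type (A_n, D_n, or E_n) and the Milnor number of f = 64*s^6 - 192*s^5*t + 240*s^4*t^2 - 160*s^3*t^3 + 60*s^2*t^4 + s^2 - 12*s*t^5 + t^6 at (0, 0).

Type A_5, Milnor number mu = 5.

The Hessian of f at 0 has rank 1. Corank 1: A-series; mu = 5 gives A_5.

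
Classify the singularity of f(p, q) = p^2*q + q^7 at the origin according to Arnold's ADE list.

The Hessian of f at 0 is [[0, 0], [0, 0]] with rank 0, so corank 2. A Groebner basis of the Jacobian ideal J(f) in C{p,q} is {p^2/7 + q^6, p^3, p*q}; counting standard monomials gives mu = 8. Corank 2; j^3 = p^2*q has shape L^2 M (L != M), so D-series; mu = 8 gives D_8.

D_8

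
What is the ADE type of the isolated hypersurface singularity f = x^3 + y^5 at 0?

E_{8}

The Hessian of f at 0 is [[0, 0], [0, 0]] with rank 0, so corank 2. A Groebner basis of the Jacobian ideal J(f) in C{x,y} is {y^4, x^2}; counting standard monomials gives mu = 8. Corank 2; j^3 = x^3 is a perfect cube, so E-series; the 5-jet and mu = 8 give E_8.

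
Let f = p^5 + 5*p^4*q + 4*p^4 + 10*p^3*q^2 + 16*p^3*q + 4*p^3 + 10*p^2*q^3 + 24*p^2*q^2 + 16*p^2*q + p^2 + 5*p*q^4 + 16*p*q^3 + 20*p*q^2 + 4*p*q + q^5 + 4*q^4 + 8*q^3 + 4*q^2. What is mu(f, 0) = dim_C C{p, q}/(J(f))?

The Hessian of f at 0 has rank 1. Corank 1: A-series; mu = 4 gives A_4.

4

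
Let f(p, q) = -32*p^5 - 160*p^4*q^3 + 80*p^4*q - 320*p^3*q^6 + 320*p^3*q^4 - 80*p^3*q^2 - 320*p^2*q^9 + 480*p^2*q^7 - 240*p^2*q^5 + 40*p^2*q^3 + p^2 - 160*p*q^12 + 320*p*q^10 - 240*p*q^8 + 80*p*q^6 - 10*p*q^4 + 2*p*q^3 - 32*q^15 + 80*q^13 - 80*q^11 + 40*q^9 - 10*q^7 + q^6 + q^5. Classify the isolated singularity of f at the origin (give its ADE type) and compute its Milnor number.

Type A4, Milnor number mu = 4.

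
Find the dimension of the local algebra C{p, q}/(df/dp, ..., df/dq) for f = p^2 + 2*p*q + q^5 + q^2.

4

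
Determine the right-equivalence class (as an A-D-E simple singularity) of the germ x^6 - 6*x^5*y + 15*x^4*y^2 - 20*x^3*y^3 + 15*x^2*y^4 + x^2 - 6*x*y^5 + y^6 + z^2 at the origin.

The Hessian of f at 0 has rank 2. Corank 1: A-series; mu = 5 gives A_5.

A_{5}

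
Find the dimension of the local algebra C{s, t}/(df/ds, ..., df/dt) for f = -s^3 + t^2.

The Hessian of f at 0 is [[0, 0], [0, 2]] with rank 1, so corank 1. A Groebner basis of the Jacobian ideal J(f) in C{s,t} is {s^2, t}; counting standard monomials gives mu = 2. Corank 1: A-series; mu = 2 gives A_2.

2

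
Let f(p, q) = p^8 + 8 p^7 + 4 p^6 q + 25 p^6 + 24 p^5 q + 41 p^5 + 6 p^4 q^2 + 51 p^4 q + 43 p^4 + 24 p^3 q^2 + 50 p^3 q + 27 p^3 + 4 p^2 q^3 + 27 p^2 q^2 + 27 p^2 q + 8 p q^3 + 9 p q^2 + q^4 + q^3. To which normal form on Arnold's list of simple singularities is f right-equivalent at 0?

E_6

The Hessian of f at 0 has rank 0. Corank 2; j^3 = (3*p + q)^3 is a perfect cube, so E-series; the 4-jet and mu = 6 give E_6.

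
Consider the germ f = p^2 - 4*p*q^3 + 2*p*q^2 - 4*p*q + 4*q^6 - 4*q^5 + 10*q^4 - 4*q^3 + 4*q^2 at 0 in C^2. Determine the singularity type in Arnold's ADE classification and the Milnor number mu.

Type A_{3}, Milnor number mu = 3.

The Hessian of f at 0 is [[2, -4], [-4, 8]] with rank 1, so corank 1. A Groebner basis of the Jacobian ideal J(f) in C{p,q} is {p^2 + 4*p - 8*q, p*q + 2*p - 4*q, p + q^2 - 2*q}; counting standard monomials gives mu = 3. Corank 1: A-series; mu = 3 gives A_3.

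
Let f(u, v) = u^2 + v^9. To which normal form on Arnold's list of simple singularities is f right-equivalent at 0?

A_{8}

The Hessian of f at 0 is [[2, 0], [0, 0]] with rank 1, so corank 1. A Groebner basis of the Jacobian ideal J(f) in C{u,v} is {v^8, u}; counting standard monomials gives mu = 8. Corank 1: A-series; mu = 8 gives A_8.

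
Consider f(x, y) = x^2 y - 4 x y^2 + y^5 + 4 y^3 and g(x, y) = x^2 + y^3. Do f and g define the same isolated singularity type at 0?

No.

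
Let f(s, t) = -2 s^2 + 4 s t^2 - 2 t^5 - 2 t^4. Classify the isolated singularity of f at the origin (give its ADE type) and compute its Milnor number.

Type A4, Milnor number mu = 4.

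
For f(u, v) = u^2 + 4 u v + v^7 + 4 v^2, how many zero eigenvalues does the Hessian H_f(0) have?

The Hessian at 0 is [[2, 4], [4, 8]] of rank 1; hence corank 1.

1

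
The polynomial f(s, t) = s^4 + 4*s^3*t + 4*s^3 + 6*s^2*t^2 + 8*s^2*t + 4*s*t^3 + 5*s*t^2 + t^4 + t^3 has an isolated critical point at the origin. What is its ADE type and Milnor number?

Type D_5, Milnor number mu = 5.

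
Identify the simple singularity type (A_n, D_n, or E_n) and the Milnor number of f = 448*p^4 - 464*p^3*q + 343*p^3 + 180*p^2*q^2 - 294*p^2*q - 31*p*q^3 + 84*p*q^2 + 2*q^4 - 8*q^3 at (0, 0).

Type E7, Milnor number mu = 7.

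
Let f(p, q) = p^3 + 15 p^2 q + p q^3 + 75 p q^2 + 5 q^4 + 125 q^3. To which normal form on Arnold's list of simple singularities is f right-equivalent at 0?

E_7

The Hessian of f at 0 has rank 0. Corank 2; j^3 = (p + 5*q)^3 is a perfect cube, so E-series; the 4-jet and mu = 7 give E_7.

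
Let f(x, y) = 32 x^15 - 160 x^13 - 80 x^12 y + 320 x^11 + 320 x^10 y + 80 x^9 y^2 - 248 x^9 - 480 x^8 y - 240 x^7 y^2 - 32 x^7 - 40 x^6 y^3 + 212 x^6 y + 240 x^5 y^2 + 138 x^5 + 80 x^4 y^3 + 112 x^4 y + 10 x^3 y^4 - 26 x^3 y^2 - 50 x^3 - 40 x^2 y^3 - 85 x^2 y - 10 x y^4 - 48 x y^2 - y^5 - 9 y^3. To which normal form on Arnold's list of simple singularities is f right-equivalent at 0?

The Hessian of f at 0 has rank 0. Corank 2; j^3 = -(2*x + y)*(5*x + 3*y)^2 has shape L^2 M (L != M), so D-series; mu = 6 gives D_6.

D6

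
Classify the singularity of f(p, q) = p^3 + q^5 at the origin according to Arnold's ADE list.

E8

The Hessian of f at 0 has rank 0. Corank 2; j^3 = p^3 is a perfect cube, so E-series; the 5-jet and mu = 8 give E_8.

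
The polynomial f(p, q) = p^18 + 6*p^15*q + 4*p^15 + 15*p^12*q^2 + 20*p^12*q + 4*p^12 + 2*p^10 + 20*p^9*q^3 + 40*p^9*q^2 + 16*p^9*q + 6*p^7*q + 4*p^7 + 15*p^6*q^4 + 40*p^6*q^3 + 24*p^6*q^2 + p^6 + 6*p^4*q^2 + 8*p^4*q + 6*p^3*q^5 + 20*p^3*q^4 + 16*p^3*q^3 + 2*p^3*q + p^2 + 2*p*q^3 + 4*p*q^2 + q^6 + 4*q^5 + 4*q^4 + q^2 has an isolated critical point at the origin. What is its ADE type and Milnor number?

The Hessian of f at 0 has rank 2. Corank 0: nondegenerate Morse point, so A_1.

Type A_{1}, Milnor number mu = 1.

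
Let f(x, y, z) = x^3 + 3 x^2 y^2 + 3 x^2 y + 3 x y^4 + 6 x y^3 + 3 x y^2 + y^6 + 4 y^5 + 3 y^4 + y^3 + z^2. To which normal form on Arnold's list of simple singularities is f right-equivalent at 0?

E_8

The Hessian of f at 0 has rank 1. Corank 2; j^3 = (x + y)^3 is a perfect cube, so E-series; the 5-jet and mu = 8 give E_8.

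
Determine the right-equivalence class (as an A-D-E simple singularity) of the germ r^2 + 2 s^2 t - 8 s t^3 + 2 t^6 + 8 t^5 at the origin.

The Hessian of f at 0 has rank 1. Corank 2; j^3 = 2*s^2*t has shape L^2 M (L != M), so D-series; mu = 7 gives D_7.

D_7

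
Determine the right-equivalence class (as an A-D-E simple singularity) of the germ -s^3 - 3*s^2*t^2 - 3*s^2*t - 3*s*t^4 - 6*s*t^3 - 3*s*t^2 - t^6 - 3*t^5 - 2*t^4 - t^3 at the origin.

E6

The Hessian of f at 0 has rank 0. Corank 2; j^3 = -(s + t)^3 is a perfect cube, so E-series; the 4-jet and mu = 6 give E_6.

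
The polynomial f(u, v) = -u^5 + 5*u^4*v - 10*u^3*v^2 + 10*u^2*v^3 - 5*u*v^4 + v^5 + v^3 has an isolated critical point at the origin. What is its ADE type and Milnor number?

Type E_8, Milnor number mu = 8.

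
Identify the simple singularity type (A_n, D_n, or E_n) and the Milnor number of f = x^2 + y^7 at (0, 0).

Type A_6, Milnor number mu = 6.

The Hessian of f at 0 has rank 1. Corank 1: A-series; mu = 6 gives A_6.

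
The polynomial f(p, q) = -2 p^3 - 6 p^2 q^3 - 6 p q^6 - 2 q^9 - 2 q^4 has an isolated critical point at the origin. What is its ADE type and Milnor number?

The Hessian of f at 0 has rank 0. Corank 2; j^3 = -2*p^3 is a perfect cube, so E-series; the 4-jet and mu = 6 give E_6.

Type E_6, Milnor number mu = 6.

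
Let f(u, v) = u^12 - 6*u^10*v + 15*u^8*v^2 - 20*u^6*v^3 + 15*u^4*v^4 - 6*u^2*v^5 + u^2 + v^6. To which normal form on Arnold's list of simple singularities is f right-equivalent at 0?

A_5

The Hessian of f at 0 is [[2, 0], [0, 0]] with rank 1, so corank 1. A Groebner basis of the Jacobian ideal J(f) in C{u,v} is {v^5, u}; counting standard monomials gives mu = 5. Corank 1: A-series; mu = 5 gives A_5.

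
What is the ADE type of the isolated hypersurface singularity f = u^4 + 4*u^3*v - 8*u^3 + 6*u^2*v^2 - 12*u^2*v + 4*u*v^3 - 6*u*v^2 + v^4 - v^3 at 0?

The Hessian of f at 0 has rank 0. Corank 2; j^3 = -(2*u + v)^3 is a perfect cube, so E-series; the 4-jet and mu = 6 give E_6.

E_{6}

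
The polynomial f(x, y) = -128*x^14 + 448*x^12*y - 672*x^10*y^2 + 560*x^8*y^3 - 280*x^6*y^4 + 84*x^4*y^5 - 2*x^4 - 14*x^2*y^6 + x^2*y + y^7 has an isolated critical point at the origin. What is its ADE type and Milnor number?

Type D_8, Milnor number mu = 8.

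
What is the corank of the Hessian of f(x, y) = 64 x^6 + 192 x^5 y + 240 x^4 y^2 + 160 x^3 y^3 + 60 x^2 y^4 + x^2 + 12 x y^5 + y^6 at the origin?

1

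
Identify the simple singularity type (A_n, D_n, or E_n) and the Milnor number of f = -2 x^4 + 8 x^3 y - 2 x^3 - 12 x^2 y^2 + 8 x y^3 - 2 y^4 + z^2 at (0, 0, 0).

Type E6, Milnor number mu = 6.

The Hessian of f at 0 is [[0, 0, 0], [0, 0, 0], [0, 0, 2]] with rank 1, so corank 2. A Groebner basis of the Jacobian ideal J(f) in C{x,y,z} is {y^4, x*y^2 - y^3/3, x^2, z}; counting standard monomials gives mu = 6. Corank 2; j^3 = -2*x^3 is a perfect cube, so E-series; the 4-jet and mu = 6 give E_6.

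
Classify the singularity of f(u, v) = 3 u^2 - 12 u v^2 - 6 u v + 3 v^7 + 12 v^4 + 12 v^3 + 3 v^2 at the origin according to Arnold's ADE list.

A6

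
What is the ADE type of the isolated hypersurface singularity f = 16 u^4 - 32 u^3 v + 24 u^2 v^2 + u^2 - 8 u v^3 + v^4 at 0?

The Hessian of f at 0 is [[2, 0], [0, 0]] with rank 1, so corank 1. A Groebner basis of the Jacobian ideal J(f) in C{u,v} is {v^3, u}; counting standard monomials gives mu = 3. Corank 1: A-series; mu = 3 gives A_3.

A_3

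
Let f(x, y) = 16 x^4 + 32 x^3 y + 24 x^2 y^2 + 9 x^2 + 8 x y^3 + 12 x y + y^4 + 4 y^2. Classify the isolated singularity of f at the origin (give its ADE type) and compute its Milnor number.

The Hessian of f at 0 has rank 1. Corank 1: A-series; mu = 3 gives A_3.

Type A_{3}, Milnor number mu = 3.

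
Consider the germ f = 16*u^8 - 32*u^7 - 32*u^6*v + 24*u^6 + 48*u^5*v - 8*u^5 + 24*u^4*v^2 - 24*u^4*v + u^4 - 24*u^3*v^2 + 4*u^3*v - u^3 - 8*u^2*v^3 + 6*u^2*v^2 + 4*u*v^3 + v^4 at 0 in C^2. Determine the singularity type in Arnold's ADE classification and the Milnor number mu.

The Hessian of f at 0 is [[0, 0], [0, 0]] with rank 0, so corank 2. A Groebner basis of the Jacobian ideal J(f) in C{u,v} is {v^4, u*v^2 + v^3/3, u^2}; counting standard monomials gives mu = 6. Corank 2; j^3 = -u^3 is a perfect cube, so E-series; the 4-jet and mu = 6 give E_6.

Type E_{6}, Milnor number mu = 6.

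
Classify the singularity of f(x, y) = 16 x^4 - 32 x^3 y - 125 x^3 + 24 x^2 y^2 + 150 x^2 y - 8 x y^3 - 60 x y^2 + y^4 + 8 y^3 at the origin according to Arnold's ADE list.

The Hessian of f at 0 has rank 0. Corank 2; j^3 = -(5*x - 2*y)^3 is a perfect cube, so E-series; the 4-jet and mu = 6 give E_6.

E_{6}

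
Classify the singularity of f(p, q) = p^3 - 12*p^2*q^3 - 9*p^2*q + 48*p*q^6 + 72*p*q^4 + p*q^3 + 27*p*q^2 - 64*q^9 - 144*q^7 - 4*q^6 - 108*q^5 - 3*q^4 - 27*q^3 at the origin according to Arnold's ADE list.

E_{7}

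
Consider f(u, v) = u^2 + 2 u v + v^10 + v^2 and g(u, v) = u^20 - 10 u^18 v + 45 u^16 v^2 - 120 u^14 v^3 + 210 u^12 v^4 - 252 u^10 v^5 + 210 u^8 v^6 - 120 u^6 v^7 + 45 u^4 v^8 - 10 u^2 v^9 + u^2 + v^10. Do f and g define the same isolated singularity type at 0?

The Hessian of f at 0 has rank 1. Corank 1: A-series; mu = 9 gives A_9. The Hessian of g at 0 has rank 1. Corank 1: A-series; mu = 9 gives A_9. Both have type A_9, hence right-equivalent.

Yes.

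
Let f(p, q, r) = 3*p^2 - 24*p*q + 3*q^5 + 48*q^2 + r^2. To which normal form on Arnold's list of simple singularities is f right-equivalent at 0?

A_{4}

The Hessian of f at 0 is [[6, -24, 0], [-24, 96, 0], [0, 0, 2]] with rank 2, so corank 1. A Groebner basis of the Jacobian ideal J(f) in C{p,q,r} is {q^4, p - 4*q, r}; counting standard monomials gives mu = 4. Corank 1: A-series; mu = 4 gives A_4.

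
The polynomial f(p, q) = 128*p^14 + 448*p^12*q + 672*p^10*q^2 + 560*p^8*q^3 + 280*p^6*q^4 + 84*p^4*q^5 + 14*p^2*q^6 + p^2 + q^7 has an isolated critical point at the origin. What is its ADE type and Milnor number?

Type A6, Milnor number mu = 6.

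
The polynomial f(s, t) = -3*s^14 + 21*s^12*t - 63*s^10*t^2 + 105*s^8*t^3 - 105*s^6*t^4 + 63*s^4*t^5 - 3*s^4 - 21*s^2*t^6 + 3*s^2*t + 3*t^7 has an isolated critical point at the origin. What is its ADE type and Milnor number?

Type D_8, Milnor number mu = 8.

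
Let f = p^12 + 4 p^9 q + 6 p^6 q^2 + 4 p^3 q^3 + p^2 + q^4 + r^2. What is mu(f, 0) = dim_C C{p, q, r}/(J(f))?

The Hessian of f at 0 is [[2, 0, 0], [0, 0, 0], [0, 0, 2]] with rank 2, so corank 1. A Groebner basis of the Jacobian ideal J(f) in C{p,q,r} is {q^3, p, r}; counting standard monomials gives mu = 3. Corank 1: A-series; mu = 3 gives A_3.

3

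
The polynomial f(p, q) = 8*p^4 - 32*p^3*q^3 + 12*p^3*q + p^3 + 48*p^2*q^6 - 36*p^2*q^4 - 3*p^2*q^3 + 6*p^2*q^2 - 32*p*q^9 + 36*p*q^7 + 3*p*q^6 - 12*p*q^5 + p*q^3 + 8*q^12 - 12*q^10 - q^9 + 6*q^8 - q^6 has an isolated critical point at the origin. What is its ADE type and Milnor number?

Type E_7, Milnor number mu = 7.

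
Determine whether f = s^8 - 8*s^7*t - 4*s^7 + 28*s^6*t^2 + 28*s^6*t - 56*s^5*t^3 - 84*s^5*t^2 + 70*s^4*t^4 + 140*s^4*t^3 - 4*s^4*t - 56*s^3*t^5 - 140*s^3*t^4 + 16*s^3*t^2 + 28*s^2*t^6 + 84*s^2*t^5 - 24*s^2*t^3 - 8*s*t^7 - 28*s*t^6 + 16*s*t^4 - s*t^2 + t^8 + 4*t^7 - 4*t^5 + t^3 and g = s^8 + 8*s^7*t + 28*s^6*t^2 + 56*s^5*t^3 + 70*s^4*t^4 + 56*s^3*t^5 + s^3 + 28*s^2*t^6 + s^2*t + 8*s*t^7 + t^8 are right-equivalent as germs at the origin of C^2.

The Hessian of f at 0 is [[0, 0], [0, 0]] with rank 0, so corank 2. A Groebner basis of the Jacobian ideal J(f) in C{s,t} is {s^4 - 4*s*t^2 + s*t/2 + 3*t^2/2, s^3*t - s*t^2 + t^2/2, s^2*t^2, t^3}; counting standard monomials gives mu = 9. Corank 2; j^3 = -t^2*(s - t) has shape L^2 M (L != M), so D-series; mu = 9 gives D_9. The Hessian of g at 0 is [[0, 0], [0, 0]] with rank 0, so corank 2. A Groebner basis of the Jacobian ideal J(g) in C{s,t} is {-s*t/8 + t^7, s*t^2, s^2 + s*t}; counting standard monomials gives mu = 9. Corank 2; j^3 = s^2*(s + t) has shape L^2 M (L != M), so D-series; mu = 9 gives D_9. Both have type D_9, hence right-equivalent.

Yes.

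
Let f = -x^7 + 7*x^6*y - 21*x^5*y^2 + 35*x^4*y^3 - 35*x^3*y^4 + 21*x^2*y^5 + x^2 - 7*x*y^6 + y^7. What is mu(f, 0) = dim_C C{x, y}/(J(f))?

6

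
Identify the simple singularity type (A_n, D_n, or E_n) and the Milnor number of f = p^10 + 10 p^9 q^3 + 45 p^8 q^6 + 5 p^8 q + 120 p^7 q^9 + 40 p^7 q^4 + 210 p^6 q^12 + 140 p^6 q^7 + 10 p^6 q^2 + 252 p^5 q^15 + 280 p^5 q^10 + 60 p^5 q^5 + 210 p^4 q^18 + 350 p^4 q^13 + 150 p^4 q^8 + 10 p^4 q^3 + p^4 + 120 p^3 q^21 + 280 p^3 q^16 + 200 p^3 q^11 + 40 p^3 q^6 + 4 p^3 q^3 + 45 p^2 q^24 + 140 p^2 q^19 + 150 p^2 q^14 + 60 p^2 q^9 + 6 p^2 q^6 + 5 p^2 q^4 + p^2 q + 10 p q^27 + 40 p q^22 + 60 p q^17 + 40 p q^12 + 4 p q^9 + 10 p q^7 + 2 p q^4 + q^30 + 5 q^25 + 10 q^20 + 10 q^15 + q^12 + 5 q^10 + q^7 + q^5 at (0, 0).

Type D_{6}, Milnor number mu = 6.

The Hessian of f at 0 has rank 0. Corank 2; j^3 = p^2*q has shape L^2 M (L != M), so D-series; mu = 6 gives D_6.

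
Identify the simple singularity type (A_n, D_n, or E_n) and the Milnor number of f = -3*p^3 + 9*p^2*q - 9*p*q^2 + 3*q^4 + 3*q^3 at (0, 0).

The Hessian of f at 0 has rank 0. Corank 2; j^3 = -3*(p - q)^3 is a perfect cube, so E-series; the 4-jet and mu = 6 give E_6.

Type E_{6}, Milnor number mu = 6.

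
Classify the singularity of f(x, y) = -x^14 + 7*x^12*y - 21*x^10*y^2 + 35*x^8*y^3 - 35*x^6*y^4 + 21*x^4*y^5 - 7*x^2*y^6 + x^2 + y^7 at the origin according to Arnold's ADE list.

A_{6}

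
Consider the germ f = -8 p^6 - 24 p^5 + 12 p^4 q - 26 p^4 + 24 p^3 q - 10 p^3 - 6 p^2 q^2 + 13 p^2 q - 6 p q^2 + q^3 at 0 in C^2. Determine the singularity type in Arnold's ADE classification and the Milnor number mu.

The Hessian of f at 0 is [[0, 0], [0, 0]] with rank 0, so corank 2. A Groebner basis of the Jacobian ideal J(f) in C{p,q} is {q^3, p^2 - 3*q^2/11, p*q - 6*q^2/11}; counting standard monomials gives mu = 4. Corank 2; j^3 = -(2*p - q)*(5*p^2 - 4*p*q + q^2) splits into three distinct lines over C (the quadratic factor has nonzero discriminant), so D_4.

Type D4, Milnor number mu = 4.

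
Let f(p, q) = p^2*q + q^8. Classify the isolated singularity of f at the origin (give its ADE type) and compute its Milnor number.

Type D_{9}, Milnor number mu = 9.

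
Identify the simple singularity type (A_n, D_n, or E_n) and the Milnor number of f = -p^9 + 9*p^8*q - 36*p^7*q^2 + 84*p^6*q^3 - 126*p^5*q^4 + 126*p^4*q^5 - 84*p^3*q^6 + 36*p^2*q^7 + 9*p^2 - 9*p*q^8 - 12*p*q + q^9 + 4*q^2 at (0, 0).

The Hessian of f at 0 is [[18, -12], [-12, 8]] with rank 1, so corank 1. A Groebner basis of the Jacobian ideal J(f) in C{p,q} is {q^8, p - 2*q/3}; counting standard monomials gives mu = 8. Corank 1: A-series; mu = 8 gives A_8.

Type A_8, Milnor number mu = 8.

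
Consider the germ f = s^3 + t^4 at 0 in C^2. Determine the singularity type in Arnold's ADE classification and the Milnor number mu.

Type E_6, Milnor number mu = 6.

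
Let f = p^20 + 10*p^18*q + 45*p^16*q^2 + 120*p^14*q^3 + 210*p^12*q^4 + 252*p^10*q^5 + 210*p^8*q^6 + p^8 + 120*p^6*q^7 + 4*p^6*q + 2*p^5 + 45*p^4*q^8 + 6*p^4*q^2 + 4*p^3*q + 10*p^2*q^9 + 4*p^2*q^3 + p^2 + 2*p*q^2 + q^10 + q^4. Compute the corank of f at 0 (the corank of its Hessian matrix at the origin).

Hessian at 0 has rank 1.

1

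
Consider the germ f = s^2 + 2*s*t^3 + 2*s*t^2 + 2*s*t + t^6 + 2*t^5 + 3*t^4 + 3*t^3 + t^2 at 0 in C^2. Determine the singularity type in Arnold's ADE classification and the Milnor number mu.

Type A2, Milnor number mu = 2.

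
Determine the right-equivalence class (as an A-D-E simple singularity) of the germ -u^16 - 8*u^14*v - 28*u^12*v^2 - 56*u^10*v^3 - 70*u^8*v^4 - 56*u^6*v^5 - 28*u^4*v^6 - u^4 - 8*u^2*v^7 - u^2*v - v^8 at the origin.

D9

The Hessian of f at 0 has rank 0. Corank 2; j^3 = -u^2*v has shape L^2 M (L != M), so D-series; mu = 9 gives D_9.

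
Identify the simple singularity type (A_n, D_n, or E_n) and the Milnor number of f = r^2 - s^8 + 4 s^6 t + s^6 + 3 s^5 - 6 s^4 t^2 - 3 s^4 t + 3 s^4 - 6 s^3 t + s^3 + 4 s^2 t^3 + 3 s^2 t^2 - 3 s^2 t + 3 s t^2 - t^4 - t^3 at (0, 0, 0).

Type E_6, Milnor number mu = 6.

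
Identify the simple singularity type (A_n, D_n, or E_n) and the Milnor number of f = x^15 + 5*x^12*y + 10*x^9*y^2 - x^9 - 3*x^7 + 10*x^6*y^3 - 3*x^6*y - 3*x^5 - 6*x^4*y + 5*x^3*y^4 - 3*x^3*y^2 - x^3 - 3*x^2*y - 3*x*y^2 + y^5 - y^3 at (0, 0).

Type E8, Milnor number mu = 8.

The Hessian of f at 0 is [[0, 0], [0, 0]] with rank 0, so corank 2. A Groebner basis of the Jacobian ideal J(f) in C{x,y} is {-x^2/2 + x*y^3 - x*y - y^2/2, y^4, x^3 - 3*x*y^2 - 2*y^3, x^2*y + 2*x*y^2 + y^3}; counting standard monomials gives mu = 8. Corank 2; j^3 = -(x + y)^3 is a perfect cube, so E-series; the 5-jet and mu = 8 give E_8.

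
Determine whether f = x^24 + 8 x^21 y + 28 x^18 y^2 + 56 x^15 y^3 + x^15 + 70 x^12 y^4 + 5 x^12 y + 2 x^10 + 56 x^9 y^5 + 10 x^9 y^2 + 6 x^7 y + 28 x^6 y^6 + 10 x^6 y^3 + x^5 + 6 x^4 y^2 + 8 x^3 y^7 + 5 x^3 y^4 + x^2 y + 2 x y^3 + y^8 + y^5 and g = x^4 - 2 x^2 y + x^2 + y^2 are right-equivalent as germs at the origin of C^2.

No.

The Hessian of f at 0 has rank 0. Corank 2; j^3 = x^2*y has shape L^2 M (L != M), so D-series; mu = 9 gives D_9. The Hessian of g at 0 has rank 2. Corank 0: nondegenerate Morse point, so A_1. f is D_9 but g is A_1, hence not right-equivalent.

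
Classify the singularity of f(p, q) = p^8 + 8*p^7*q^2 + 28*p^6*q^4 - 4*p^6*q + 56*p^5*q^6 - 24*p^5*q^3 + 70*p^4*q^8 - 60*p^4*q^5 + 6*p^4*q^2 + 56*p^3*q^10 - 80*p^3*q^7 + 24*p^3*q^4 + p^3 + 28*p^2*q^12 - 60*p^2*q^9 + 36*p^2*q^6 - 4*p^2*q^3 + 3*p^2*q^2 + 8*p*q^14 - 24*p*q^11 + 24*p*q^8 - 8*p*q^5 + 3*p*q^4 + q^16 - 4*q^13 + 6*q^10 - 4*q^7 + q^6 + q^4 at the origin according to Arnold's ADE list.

E_6

The Hessian of f at 0 is [[0, 0], [0, 0]] with rank 0, so corank 2. A Groebner basis of the Jacobian ideal J(f) in C{p,q} is {p^3, p^2*q, p^2/2 + p*q^2, q^3}; counting standard monomials gives mu = 6. Corank 2; j^3 = p^3 is a perfect cube, so E-series; the 4-jet and mu = 6 give E_6.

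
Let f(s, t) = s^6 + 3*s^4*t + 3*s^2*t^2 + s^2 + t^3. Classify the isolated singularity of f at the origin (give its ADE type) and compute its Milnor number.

Type A2, Milnor number mu = 2.

The Hessian of f at 0 has rank 1. Corank 1: A-series; mu = 2 gives A_2.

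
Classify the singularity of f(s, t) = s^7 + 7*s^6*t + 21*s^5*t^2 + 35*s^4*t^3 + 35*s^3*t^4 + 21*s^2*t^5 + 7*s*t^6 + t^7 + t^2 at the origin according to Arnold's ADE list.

A_{6}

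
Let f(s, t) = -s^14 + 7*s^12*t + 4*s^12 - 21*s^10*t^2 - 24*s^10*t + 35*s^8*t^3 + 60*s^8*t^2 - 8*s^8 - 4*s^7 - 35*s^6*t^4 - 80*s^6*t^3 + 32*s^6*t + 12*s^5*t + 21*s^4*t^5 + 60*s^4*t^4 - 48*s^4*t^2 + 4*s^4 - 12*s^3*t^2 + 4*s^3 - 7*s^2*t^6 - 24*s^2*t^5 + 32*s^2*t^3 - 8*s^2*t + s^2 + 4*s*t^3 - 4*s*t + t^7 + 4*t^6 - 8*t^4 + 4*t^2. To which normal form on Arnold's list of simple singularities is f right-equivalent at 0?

A_6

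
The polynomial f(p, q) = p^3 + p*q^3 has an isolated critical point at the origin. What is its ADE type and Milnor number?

The Hessian of f at 0 is [[0, 0], [0, 0]] with rank 0, so corank 2. A Groebner basis of the Jacobian ideal J(f) in C{p,q} is {p^3, p*q^2, 3*p^2 + q^3}; counting standard monomials gives mu = 7. Corank 2; j^3 = p^3 is a perfect cube, so E-series; the 4-jet and mu = 7 give E_7.

Type E_7, Milnor number mu = 7.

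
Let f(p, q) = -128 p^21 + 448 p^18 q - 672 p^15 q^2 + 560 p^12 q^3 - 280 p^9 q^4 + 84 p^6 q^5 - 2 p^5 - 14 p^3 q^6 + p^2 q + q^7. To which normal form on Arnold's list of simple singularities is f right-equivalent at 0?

D_{8}

The Hessian of f at 0 has rank 0. Corank 2; j^3 = p^2*q has shape L^2 M (L != M), so D-series; mu = 8 gives D_8.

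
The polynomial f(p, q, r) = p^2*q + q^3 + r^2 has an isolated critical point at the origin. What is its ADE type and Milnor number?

Type D4, Milnor number mu = 4.

The Hessian of f at 0 is [[0, 0, 0], [0, 0, 0], [0, 0, 2]] with rank 1, so corank 2. A Groebner basis of the Jacobian ideal J(f) in C{p,q,r} is {q^3, p^2 + 3*q^2, p*q, r}; counting standard monomials gives mu = 4. Corank 2; j^3 = q*(p^2 + q^2) splits into three distinct lines over C (the quadratic factor has nonzero discriminant), so D_4.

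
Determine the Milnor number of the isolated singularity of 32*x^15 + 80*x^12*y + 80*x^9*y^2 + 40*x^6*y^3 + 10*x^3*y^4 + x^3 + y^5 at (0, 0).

8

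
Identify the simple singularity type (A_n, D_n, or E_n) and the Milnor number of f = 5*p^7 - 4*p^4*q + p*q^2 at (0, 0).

Type D8, Milnor number mu = 8.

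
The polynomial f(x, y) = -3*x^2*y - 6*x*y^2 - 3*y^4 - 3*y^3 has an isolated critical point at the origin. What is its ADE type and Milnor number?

Type D5, Milnor number mu = 5.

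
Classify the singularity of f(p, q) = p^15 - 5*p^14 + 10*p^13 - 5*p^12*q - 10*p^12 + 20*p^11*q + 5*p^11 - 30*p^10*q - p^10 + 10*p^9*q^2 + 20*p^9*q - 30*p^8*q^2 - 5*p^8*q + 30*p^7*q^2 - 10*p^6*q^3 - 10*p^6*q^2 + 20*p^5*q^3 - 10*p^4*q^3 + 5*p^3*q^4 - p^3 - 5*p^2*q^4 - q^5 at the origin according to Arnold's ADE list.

The Hessian of f at 0 is [[0, 0], [0, 0]] with rank 0, so corank 2. A Groebner basis of the Jacobian ideal J(f) in C{p,q} is {q^4, p^2}; counting standard monomials gives mu = 8. Corank 2; j^3 = -p^3 is a perfect cube, so E-series; the 5-jet and mu = 8 give E_8.

E_8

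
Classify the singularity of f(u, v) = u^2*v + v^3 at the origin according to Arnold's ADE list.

D_{4}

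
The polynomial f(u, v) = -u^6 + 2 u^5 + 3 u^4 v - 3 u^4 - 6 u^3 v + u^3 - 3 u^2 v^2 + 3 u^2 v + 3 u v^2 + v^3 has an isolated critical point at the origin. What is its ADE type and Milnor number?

Type E_{8}, Milnor number mu = 8.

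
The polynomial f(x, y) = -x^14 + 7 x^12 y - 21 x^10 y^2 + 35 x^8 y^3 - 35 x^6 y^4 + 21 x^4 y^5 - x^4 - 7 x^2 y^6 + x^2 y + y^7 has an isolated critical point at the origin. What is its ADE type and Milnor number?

Type D_{8}, Milnor number mu = 8.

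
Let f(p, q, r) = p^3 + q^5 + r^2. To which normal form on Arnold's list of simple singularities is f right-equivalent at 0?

E8

The Hessian of f at 0 has rank 1. Corank 2; j^3 = p^3 is a perfect cube, so E-series; the 5-jet and mu = 8 give E_8.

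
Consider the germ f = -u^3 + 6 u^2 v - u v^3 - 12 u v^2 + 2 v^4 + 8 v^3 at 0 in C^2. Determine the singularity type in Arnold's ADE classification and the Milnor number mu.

Type E_{7}, Milnor number mu = 7.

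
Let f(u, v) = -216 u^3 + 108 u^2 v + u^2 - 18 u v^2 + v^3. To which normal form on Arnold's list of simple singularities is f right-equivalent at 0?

A_{2}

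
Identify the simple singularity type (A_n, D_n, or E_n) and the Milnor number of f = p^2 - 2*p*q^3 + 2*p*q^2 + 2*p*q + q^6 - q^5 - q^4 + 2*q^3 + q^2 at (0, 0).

Type A_{4}, Milnor number mu = 4.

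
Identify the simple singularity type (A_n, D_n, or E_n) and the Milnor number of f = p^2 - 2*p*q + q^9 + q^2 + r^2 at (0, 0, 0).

The Hessian of f at 0 is [[2, -2, 0], [-2, 2, 0], [0, 0, 2]] with rank 2, so corank 1. A Groebner basis of the Jacobian ideal J(f) in C{p,q,r} is {q^8, p - q, r}; counting standard monomials gives mu = 8. Corank 1: A-series; mu = 8 gives A_8.

Type A_{8}, Milnor number mu = 8.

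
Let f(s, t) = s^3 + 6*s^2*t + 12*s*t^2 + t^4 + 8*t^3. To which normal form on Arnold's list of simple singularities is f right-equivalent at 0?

The Hessian of f at 0 has rank 0. Corank 2; j^3 = (s + 2*t)^3 is a perfect cube, so E-series; the 4-jet and mu = 6 give E_6.

E_{6}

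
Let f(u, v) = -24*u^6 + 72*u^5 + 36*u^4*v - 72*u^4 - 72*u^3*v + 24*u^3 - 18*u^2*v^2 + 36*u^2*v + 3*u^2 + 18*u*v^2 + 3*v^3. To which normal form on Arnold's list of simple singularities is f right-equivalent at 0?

A_{2}

The Hessian of f at 0 has rank 1. Corank 1: A-series; mu = 2 gives A_2.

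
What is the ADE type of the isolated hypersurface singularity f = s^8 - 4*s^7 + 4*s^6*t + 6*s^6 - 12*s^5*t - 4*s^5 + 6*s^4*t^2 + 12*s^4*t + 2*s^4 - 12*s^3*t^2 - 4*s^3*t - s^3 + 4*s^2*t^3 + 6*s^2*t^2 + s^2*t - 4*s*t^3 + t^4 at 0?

D_5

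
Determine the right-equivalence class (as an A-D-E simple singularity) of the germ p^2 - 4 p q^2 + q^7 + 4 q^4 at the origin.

A_{6}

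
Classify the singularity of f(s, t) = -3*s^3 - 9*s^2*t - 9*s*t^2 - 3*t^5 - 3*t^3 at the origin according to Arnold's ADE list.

The Hessian of f at 0 is [[0, 0], [0, 0]] with rank 0, so corank 2. A Groebner basis of the Jacobian ideal J(f) in C{s,t} is {t^4, s^2 + 2*s*t + t^2}; counting standard monomials gives mu = 8. Corank 2; j^3 = -3*(s + t)^3 is a perfect cube, so E-series; the 5-jet and mu = 8 give E_8.

E_{8}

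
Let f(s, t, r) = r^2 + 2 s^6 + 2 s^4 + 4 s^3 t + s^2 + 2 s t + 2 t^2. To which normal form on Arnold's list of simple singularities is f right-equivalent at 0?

The Hessian of f at 0 has rank 3. Corank 0: nondegenerate Morse point, so A_1.

A1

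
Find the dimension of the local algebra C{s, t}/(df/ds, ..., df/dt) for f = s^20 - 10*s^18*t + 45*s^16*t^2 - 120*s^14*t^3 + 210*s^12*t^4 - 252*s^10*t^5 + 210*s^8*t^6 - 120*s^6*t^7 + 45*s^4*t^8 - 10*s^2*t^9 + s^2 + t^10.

9

The Hessian of f at 0 is [[2, 0], [0, 0]] with rank 1, so corank 1. A Groebner basis of the Jacobian ideal J(f) in C{s,t} is {t^9, s}; counting standard monomials gives mu = 9. Corank 1: A-series; mu = 9 gives A_9.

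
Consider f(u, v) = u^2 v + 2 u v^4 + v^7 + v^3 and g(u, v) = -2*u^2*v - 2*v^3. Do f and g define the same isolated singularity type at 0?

Yes.

The Hessian of f at 0 is [[0, 0], [0, 0]] with rank 0, so corank 2. A Groebner basis of the Jacobian ideal J(f) in C{u,v} is {v^3, u^2 + 3*v^2, u*v}; counting standard monomials gives mu = 4. Corank 2; j^3 = v*(u^2 + v^2) splits into three distinct lines over C (the quadratic factor has nonzero discriminant), so D_4. The Hessian of g at 0 is [[0, 0], [0, 0]] with rank 0, so corank 2. A Groebner basis of the Jacobian ideal J(g) in C{u,v} is {v^3, u^2 + 3*v^2, u*v}; counting standard monomials gives mu = 4. Corank 2; j^3 = -2*v*(u^2 + v^2) splits into three distinct lines over C (the quadratic factor has nonzero discriminant), so D_4. Both have type D_4, hence right-equivalent.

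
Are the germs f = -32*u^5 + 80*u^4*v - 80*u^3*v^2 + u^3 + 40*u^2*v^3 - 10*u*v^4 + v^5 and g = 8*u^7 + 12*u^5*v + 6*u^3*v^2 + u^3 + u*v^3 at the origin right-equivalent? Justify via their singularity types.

No.

The Hessian of f at 0 is [[0, 0], [0, 0]] with rank 0, so corank 2. A Groebner basis of the Jacobian ideal J(f) in C{u,v} is {v^5, u*v^3 - v^4/8, u^2}; counting standard monomials gives mu = 8. Corank 2; j^3 = u^3 is a perfect cube, so E-series; the 5-jet and mu = 8 give E_8. The Hessian of g at 0 is [[0, 0], [0, 0]] with rank 0, so corank 2. A Groebner basis of the Jacobian ideal J(g) in C{u,v} is {u^3, u*v^2, 3*u^2 + v^3}; counting standard monomials gives mu = 7. Corank 2; j^3 = u^3 is a perfect cube, so E-series; the 4-jet and mu = 7 give E_7. f is E_8 but g is E_7, hence not right-equivalent.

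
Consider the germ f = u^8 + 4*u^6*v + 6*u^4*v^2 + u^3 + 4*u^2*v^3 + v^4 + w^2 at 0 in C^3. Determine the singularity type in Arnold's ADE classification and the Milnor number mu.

Type E_{6}, Milnor number mu = 6.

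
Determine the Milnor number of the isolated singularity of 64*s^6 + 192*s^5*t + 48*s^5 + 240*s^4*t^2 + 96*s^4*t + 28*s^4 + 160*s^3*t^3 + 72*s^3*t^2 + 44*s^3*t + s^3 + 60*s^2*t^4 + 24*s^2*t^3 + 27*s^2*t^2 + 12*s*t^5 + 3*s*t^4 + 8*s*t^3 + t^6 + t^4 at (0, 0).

The Hessian of f at 0 has rank 0. Corank 2; j^3 = s^3 is a perfect cube, so E-series; the 4-jet and mu = 6 give E_6.

6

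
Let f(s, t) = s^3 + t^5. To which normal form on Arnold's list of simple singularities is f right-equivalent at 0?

The Hessian of f at 0 is [[0, 0], [0, 0]] with rank 0, so corank 2. A Groebner basis of the Jacobian ideal J(f) in C{s,t} is {t^4, s^2}; counting standard monomials gives mu = 8. Corank 2; j^3 = s^3 is a perfect cube, so E-series; the 5-jet and mu = 8 give E_8.

E8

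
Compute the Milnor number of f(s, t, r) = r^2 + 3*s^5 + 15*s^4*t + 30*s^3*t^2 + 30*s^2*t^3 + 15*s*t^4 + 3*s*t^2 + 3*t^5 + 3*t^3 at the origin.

6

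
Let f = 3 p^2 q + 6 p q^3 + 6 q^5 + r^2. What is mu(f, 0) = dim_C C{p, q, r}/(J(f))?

6

The Hessian of f at 0 is [[0, 0, 0], [0, 0, 0], [0, 0, 2]] with rank 1, so corank 2. A Groebner basis of the Jacobian ideal J(f) in C{p,q,r} is {p^3, p^2*q, -p^2/4 + p*q^2, p*q + q^3, r}; counting standard monomials gives mu = 6. Corank 2; j^3 = 3*p^2*q has shape L^2 M (L != M), so D-series; mu = 6 gives D_6.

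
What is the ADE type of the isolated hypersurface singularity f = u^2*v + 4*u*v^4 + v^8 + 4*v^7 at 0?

D_9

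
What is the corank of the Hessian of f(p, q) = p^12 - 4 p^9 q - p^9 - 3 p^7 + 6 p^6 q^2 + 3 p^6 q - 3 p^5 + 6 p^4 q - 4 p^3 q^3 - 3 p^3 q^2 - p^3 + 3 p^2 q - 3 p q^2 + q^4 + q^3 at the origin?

2

Hessian at 0 has rank 0.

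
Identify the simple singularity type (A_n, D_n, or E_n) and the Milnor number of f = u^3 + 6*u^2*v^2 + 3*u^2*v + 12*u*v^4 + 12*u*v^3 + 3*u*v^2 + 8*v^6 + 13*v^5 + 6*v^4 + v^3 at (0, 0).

Type E8, Milnor number mu = 8.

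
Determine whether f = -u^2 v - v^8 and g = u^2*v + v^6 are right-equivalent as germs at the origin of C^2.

The Hessian of f at 0 has rank 0. Corank 2; j^3 = -u^2*v has shape L^2 M (L != M), so D-series; mu = 9 gives D_9. The Hessian of g at 0 has rank 0. Corank 2; j^3 = u^2*v has shape L^2 M (L != M), so D-series; mu = 7 gives D_7. f is D_9 but g is D_7, hence not right-equivalent.

No.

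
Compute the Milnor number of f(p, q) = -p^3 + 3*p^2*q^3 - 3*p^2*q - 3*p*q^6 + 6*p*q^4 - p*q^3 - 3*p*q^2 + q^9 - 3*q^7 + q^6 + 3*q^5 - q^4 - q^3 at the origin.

7

The Hessian of f at 0 has rank 0. Corank 2; j^3 = -(p + q)^3 is a perfect cube, so E-series; the 4-jet and mu = 7 give E_7.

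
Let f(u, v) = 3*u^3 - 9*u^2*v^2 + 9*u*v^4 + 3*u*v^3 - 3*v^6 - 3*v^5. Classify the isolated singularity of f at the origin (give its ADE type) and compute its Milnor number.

Type E7, Milnor number mu = 7.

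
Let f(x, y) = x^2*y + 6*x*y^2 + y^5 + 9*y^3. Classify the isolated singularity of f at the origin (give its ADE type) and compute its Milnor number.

Type D_{6}, Milnor number mu = 6.

The Hessian of f at 0 is [[0, 0], [0, 0]] with rank 0, so corank 2. A Groebner basis of the Jacobian ideal J(f) in C{x,y} is {x^2/5 + y^4 - 9*y^2/5, x^3 + 27*y^3, x*y + 3*y^2}; counting standard monomials gives mu = 6. Corank 2; j^3 = y*(x + 3*y)^2 has shape L^2 M (L != M), so D-series; mu = 6 gives D_6.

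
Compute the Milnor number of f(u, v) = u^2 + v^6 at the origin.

5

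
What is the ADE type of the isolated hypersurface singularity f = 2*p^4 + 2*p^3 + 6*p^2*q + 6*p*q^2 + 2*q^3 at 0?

The Hessian of f at 0 has rank 0. Corank 2; j^3 = 2*(p + q)^3 is a perfect cube, so E-series; the 4-jet and mu = 6 give E_6.

E6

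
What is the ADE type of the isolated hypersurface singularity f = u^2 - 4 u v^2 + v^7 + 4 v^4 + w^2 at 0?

The Hessian of f at 0 has rank 2. Corank 1: A-series; mu = 6 gives A_6.

A_6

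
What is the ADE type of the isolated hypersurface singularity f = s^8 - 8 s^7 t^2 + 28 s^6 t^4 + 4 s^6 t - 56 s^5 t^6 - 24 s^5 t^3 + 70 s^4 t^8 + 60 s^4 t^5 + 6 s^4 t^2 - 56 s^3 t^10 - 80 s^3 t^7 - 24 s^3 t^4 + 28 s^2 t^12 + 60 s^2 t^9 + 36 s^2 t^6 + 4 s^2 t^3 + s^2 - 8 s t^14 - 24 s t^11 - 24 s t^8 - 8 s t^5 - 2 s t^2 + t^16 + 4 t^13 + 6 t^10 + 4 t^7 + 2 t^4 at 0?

The Hessian of f at 0 is [[2, 0], [0, 0]] with rank 1, so corank 1. A Groebner basis of the Jacobian ideal J(f) in C{s,t} is {s^2, s*t, -s + t^2}; counting standard monomials gives mu = 3. Corank 1: A-series; mu = 3 gives A_3.

A_{3}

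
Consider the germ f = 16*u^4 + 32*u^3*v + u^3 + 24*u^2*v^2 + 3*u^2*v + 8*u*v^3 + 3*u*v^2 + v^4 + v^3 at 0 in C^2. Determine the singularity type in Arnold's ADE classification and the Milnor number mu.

The Hessian of f at 0 has rank 0. Corank 2; j^3 = (u + v)^3 is a perfect cube, so E-series; the 4-jet and mu = 6 give E_6.

Type E6, Milnor number mu = 6.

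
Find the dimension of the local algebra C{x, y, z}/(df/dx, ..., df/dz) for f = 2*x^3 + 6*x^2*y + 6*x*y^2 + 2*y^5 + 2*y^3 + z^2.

The Hessian of f at 0 has rank 1. Corank 2; j^3 = 2*(x + y)^3 is a perfect cube, so E-series; the 5-jet and mu = 8 give E_8.

8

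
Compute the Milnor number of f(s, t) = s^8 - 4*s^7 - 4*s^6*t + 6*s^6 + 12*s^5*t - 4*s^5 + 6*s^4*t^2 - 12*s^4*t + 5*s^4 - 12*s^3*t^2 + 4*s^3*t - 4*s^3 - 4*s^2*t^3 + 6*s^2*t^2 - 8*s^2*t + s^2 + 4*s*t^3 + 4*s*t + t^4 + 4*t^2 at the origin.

3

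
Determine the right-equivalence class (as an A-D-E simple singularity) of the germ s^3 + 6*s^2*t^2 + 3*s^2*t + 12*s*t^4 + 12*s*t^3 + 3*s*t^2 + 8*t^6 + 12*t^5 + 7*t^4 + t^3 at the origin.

E6

The Hessian of f at 0 is [[0, 0], [0, 0]] with rank 0, so corank 2. A Groebner basis of the Jacobian ideal J(f) in C{s,t} is {s^3 + 3*s^2/4 + 3*s*t/2 + 3*t^2/4, s^2*t - s^2/2 - s*t - t^2/2, s^2/4 + s*t^2 + s*t/2 + t^2/4, t^3}; counting standard monomials gives mu = 6. Corank 2; j^3 = (s + t)^3 is a perfect cube, so E-series; the 4-jet and mu = 6 give E_6.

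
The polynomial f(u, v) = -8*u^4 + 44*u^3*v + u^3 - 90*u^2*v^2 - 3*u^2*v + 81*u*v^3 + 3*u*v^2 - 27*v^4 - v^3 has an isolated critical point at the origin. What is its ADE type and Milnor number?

The Hessian of f at 0 is [[0, 0], [0, 0]] with rank 0, so corank 2. A Groebner basis of the Jacobian ideal J(f) in C{u,v} is {3*u^2/4 - 3*u*v/2 + v^4 + v^3/4 + 3*v^2/4, u^3 - 15*u^2/4 + 15*u*v/2 - 9*v^3/4 - 15*v^2/4, u^2*v - 9*u^2/4 + 9*u*v/2 - 7*v^3/4 - 9*v^2/4, -u^2 + u*v^2 + 2*u*v - 4*v^3/3 - v^2}; counting standard monomials gives mu = 7. Corank 2; j^3 = (u - v)^3 is a perfect cube, so E-series; the 4-jet and mu = 7 give E_7.

Type E_{7}, Milnor number mu = 7.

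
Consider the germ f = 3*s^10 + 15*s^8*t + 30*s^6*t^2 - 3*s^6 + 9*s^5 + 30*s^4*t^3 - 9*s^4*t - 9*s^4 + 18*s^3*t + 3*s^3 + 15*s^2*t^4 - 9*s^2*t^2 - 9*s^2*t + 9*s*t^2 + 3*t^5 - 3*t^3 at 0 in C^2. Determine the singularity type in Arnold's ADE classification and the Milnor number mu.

Type E_8, Milnor number mu = 8.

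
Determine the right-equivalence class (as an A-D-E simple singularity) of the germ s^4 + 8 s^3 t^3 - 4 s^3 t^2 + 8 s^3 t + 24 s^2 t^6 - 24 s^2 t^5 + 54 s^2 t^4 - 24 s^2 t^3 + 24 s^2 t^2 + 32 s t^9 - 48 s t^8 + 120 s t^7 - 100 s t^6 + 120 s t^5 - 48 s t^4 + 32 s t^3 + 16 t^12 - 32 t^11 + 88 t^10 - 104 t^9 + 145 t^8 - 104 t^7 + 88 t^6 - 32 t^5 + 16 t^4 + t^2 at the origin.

The Hessian of f at 0 has rank 1. Corank 1: A-series; mu = 3 gives A_3.

A_{3}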